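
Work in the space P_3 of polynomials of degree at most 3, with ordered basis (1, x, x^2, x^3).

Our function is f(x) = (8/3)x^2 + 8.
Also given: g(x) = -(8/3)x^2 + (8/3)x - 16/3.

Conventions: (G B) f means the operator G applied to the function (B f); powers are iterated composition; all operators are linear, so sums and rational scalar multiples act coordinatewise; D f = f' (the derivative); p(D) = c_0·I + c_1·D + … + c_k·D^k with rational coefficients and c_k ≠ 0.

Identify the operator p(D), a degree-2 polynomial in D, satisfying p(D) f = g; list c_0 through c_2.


c_0 = -1, c_1 = 1/2, c_2 = 1/2

D^0 f = (8/3)x^2 + 8
D^1 f = (16/3)x
D^2 f = 16/3
matching coefficients of g against c_0 f + c_1 Df + … from the top degree down determines the c_i
solution: c_0 = -1, c_1 = 1/2, c_2 = 1/2


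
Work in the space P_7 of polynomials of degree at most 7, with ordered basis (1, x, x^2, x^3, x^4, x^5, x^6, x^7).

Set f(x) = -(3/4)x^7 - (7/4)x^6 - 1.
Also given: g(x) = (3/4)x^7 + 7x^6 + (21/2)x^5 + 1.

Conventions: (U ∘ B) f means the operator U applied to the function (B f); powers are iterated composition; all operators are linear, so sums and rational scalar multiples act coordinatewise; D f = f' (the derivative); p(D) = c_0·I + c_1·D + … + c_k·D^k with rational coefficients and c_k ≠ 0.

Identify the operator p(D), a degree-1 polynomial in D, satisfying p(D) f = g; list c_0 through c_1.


p(D) = -I − D, i.e. c_0 = -1, c_1 = -1

D^0 f = -(3/4)x^7 - (7/4)x^6 - 1
D^1 f = -(21/4)x^6 - (21/2)x^5
matching coefficients of g against c_0 f + c_1 Df + … from the top degree down determines the c_i
solution: c_0 = -1, c_1 = -1


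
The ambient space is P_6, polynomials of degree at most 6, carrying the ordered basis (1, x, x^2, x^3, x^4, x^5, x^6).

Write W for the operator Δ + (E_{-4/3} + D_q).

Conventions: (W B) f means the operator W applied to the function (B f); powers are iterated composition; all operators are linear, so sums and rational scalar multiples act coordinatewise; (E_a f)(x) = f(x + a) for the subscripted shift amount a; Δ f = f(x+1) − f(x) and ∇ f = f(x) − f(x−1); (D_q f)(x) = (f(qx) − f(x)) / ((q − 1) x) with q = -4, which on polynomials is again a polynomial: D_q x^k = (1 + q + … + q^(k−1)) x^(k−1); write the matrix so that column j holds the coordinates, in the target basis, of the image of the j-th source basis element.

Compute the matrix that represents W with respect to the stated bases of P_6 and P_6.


the matrix is [[1, 2/3, 25/9, -37/27, 337/81, -781/243, 4825/729]; [0, 1, -11/3, 25/3, -148/27, 1685/81, -1562/81]; [0, 0, 1, 12, 50/3, -370/27, 1685/27]; [0, 0, 0, 1, -157/3, 250/9, -740/27]; [0, 0, 0, 0, 1, 610/3, 125/3]; [0, 0, 0, 0, 0, 1, -821]; [0, 0, 0, 0, 0, 0, 1]] (rows listed top to bottom)

image of 1: 1
image of x: x + 2/3
image of x^2: x^2 - (11/3)x + 25/9
image of x^3: x^3 + 12x^2 + (25/3)x - 37/27
image of x^4: x^4 - (157/3)x^3 + (50/3)x^2 - (148/27)x + 337/81
image of x^5: x^5 + (610/3)x^4 + (250/9)x^3 - (370/27)x^2 + (1685/81)x - 781/243
image of x^6: x^6 - 821x^5 + (125/3)x^4 - (740/27)x^3 + (1685/27)x^2 - (1562/81)x + 4825/729
each image's coordinates form column j of the matrix


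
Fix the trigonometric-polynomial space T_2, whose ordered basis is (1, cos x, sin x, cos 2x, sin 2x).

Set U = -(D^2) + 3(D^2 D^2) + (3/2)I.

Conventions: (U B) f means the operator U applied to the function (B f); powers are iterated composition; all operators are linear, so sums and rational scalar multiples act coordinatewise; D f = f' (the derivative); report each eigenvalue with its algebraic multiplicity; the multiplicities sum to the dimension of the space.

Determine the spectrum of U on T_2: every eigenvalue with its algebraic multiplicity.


λ = 3/2 (multiplicity 1), λ = 11/2 (multiplicity 2), λ = 107/2 (multiplicity 2)

image of 1: 3/2
image of cos x: (11/2)cos x
image of sin x: (11/2)sin x
image of cos 2x: (107/2)cos 2x
image of sin 2x: (107/2)sin 2x
the matrix is diagonal; its diagonal is (3/2, 11/2, 11/2, 107/2, 107/2)
for a triangular matrix the eigenvalues are the diagonal entries, with algebraic multiplicity their repetition count


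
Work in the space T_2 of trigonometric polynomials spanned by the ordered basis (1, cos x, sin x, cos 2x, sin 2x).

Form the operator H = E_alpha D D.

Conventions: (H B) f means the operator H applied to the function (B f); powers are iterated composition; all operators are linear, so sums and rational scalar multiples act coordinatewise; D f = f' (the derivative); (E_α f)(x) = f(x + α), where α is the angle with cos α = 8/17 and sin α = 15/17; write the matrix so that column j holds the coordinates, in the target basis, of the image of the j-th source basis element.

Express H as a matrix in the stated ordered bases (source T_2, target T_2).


image of 1: 0
image of cos x: -(8/17)cos x + (15/17)sin x
image of sin x: -(15/17)cos x - (8/17)sin x
image of cos 2x: (644/289)cos 2x + (960/289)sin 2x
image of sin 2x: -(960/289)cos 2x + (644/289)sin 2x
each image's coordinates form column j of the matrix

the matrix is [[0, 0, 0, 0, 0]; [0, -8/17, -15/17, 0, 0]; [0, 15/17, -8/17, 0, 0]; [0, 0, 0, 644/289, -960/289]; [0, 0, 0, 960/289, 644/289]] (rows listed top to bottom)


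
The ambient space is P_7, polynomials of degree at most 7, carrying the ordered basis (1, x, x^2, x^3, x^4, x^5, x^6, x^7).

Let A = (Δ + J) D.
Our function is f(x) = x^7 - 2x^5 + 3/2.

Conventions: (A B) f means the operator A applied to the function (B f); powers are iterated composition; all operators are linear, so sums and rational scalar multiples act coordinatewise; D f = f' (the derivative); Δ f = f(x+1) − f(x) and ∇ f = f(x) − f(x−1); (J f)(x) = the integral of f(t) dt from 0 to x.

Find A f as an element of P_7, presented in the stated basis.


D f = 7x^6 - 10x^4
Δ D f = 42x^5 + 105x^4 + 100x^3 + 45x^2 + 2x - 3
J D f = x^7 - 2x^5
(Δ + J) D f = x^7 + 40x^5 + 105x^4 + 100x^3 + 45x^2 + 2x - 3

the image equals g(x) = x^7 + 40x^5 + 105x^4 + 100x^3 + 45x^2 + 2x - 3


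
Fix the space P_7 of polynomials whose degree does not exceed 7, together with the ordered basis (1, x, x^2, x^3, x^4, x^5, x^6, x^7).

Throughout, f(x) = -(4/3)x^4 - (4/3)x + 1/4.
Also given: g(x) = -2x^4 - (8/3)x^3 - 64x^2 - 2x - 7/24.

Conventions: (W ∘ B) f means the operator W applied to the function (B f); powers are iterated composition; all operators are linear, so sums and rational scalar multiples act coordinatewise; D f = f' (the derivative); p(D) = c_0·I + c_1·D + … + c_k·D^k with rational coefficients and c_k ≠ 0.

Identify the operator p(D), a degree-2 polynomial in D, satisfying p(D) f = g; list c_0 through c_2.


D^0 f = -(4/3)x^4 - (4/3)x + 1/4
D^1 f = -(16/3)x^3 - 4/3
D^2 f = -16x^2
matching coefficients of g against c_0 f + c_1 Df + … from the top degree down determines the c_i
solution: c_0 = 3/2, c_1 = 1/2, c_2 = 4

c_0 = 3/2, c_1 = 1/2, c_2 = 4


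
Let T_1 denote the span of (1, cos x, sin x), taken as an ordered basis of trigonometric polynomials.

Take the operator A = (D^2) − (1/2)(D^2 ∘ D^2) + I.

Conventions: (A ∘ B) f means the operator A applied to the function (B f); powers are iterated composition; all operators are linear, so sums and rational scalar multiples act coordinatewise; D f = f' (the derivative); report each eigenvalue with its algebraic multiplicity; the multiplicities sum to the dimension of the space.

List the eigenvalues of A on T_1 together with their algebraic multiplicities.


image of 1: 1
image of cos x: -(1/2)cos x
image of sin x: -(1/2)sin x
the matrix is diagonal; its diagonal is (1, -1/2, -1/2)
for a triangular matrix the eigenvalues are the diagonal entries, with algebraic multiplicity their repetition count

λ = -1/2 (multiplicity 2), λ = 1 (multiplicity 1)


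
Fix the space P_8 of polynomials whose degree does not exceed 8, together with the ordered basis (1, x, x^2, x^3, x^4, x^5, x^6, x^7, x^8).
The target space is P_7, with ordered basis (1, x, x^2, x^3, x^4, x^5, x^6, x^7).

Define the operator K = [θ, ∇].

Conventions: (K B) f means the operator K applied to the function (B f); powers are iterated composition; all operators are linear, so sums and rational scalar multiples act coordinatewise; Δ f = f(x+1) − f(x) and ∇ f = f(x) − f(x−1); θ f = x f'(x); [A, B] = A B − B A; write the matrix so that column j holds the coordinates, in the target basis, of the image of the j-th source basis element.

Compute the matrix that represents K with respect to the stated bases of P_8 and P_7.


the matrix is [[0, -1, 2, -3, 4, -5, 6, -7, 8]; [0, 0, -2, 6, -12, 20, -30, 42, -56]; [0, 0, 0, -3, 12, -30, 60, -105, 168]; [0, 0, 0, 0, -4, 20, -60, 140, -280]; [0, 0, 0, 0, 0, -5, 30, -105, 280]; [0, 0, 0, 0, 0, 0, -6, 42, -168]; [0, 0, 0, 0, 0, 0, 0, -7, 56]; [0, 0, 0, 0, 0, 0, 0, 0, -8]] (rows listed top to bottom)

image of 1: 0
image of x: -1
image of x^2: -2x + 2
image of x^3: -3x^2 + 6x - 3
image of x^4: -4x^3 + 12x^2 - 12x + 4
image of x^5: -5x^4 + 20x^3 - 30x^2 + 20x - 5
image of x^6: -6x^5 + 30x^4 - 60x^3 + 60x^2 - 30x + 6
image of x^7: -7x^6 + 42x^5 - 105x^4 + 140x^3 - 105x^2 + 42x - 7
image of x^8: -8x^7 + 56x^6 - 168x^5 + 280x^4 - 280x^3 + 168x^2 - 56x + 8
each image's coordinates form column j of the matrix


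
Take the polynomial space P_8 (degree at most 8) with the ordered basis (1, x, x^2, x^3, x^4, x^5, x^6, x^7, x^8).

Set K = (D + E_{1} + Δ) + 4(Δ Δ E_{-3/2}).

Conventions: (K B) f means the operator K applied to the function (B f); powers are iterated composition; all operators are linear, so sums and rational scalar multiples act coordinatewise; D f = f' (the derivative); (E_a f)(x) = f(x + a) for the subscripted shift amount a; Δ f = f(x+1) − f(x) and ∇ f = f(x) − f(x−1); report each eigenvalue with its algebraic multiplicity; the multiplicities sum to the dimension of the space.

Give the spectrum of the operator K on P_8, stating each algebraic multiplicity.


image of 1: 1
image of x: x + 3
image of x^2: x^2 + 6x + 10
image of x^3: x^3 + 9x^2 + 30x - 10
image of x^4: x^4 + 12x^3 + 60x^2 - 40x + 22
image of x^5: x^5 + 15x^4 + 100x^3 - 100x^2 + 110x - 28
image of x^6: x^6 + 18x^5 + 150x^4 - 200x^3 + 330x^2 - 168x + 95/2
image of x^7: x^7 + 21x^6 + 210x^5 - 350x^4 + 770x^3 - 588x^2 + (665/2)x - 265/4
image of x^8: x^8 + 24x^7 + 280x^6 - 560x^5 + 1540x^4 - 1568x^3 + 1330x^2 - 530x + 209/2
the matrix is upper triangular; its diagonal is (1, 1, 1, 1, 1, 1, 1, 1, 1)
for a triangular matrix the eigenvalues are the diagonal entries, with algebraic multiplicity their repetition count

λ = 1 (multiplicity 9)


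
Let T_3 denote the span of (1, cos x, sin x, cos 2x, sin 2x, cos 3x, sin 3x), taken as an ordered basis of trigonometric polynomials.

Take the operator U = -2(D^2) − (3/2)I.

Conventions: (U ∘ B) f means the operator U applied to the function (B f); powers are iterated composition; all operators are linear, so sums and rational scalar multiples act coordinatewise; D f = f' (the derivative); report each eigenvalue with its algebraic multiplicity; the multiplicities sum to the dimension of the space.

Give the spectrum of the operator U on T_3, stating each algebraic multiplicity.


image of 1: -3/2
image of cos x: (1/2)cos x
image of sin x: (1/2)sin x
image of cos 2x: (13/2)cos 2x
image of sin 2x: (13/2)sin 2x
image of cos 3x: (33/2)cos 3x
image of sin 3x: (33/2)sin 3x
the matrix is diagonal; its diagonal is (-3/2, 1/2, 1/2, 13/2, 13/2, 33/2, 33/2)
for a triangular matrix the eigenvalues are the diagonal entries, with algebraic multiplicity their repetition count

λ = -3/2 (multiplicity 1), λ = 1/2 (multiplicity 2), λ = 13/2 (multiplicity 2), λ = 33/2 (multiplicity 2)


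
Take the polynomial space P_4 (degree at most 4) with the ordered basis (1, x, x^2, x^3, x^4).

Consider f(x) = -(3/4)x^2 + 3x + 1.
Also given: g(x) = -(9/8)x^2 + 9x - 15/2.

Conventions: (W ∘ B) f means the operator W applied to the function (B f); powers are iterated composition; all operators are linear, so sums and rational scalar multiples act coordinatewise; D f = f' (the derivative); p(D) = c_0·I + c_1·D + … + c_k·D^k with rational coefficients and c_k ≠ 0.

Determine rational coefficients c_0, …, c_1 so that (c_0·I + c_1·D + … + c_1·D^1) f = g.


p(D) = (3/2)·I − 3·D, i.e. c_0 = 3/2, c_1 = -3

D^0 f = -(3/4)x^2 + 3x + 1
D^1 f = -(3/2)x + 3
matching coefficients of g against c_0 f + c_1 Df + … from the top degree down determines the c_i
solution: c_0 = 3/2, c_1 = -3


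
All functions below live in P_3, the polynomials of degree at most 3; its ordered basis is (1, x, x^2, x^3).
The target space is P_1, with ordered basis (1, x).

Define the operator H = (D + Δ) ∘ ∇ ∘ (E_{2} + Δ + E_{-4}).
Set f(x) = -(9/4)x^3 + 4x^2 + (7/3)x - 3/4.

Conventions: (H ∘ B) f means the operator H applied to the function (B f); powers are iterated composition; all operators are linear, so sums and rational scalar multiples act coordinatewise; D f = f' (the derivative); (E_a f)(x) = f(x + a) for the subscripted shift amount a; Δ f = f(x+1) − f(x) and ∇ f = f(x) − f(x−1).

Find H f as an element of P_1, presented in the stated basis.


E_{2} f = -(9/4)x^3 - (19/2)x^2 - (26/3)x + 23/12
Δ f = -(27/4)x^2 + (5/4)x + 49/12
E_{-4} f = -(9/4)x^3 + 31x^2 - (413/3)x + 2375/12
(E_{2} + Δ + E_{-4}) f = -(9/2)x^3 + (59/4)x^2 - (1741/12)x + 2447/12
∇ (E_{2} + Δ + E_{-4}) f = -(27/2)x^2 + 43x - 493/3
D (∇ ∘ (E_{2} + Δ + E_{-4})) f = -27x + 43
Δ (∇ ∘ (E_{2} + Δ + E_{-4})) f = -27x + 59/2
(D + Δ) (∇ ∘ (E_{2} + Δ + E_{-4})) f = -54x + 145/2

the image equals g(x) = -54x + 145/2


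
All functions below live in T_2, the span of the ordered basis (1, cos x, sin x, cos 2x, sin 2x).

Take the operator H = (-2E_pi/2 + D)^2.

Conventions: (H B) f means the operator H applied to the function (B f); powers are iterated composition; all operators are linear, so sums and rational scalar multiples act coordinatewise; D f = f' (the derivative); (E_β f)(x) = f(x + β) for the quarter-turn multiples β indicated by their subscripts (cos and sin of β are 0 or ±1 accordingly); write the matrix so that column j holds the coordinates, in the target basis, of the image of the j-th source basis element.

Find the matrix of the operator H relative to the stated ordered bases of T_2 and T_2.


image of 1: 4
image of cos x: -cos x
image of sin x: -sin x
image of cos 2x: -8sin 2x
image of sin 2x: 8cos 2x
each image's coordinates form column j of the matrix

the matrix is [[4, 0, 0, 0, 0]; [0, -1, 0, 0, 0]; [0, 0, -1, 0, 0]; [0, 0, 0, 0, 8]; [0, 0, 0, -8, 0]] (rows listed top to bottom)


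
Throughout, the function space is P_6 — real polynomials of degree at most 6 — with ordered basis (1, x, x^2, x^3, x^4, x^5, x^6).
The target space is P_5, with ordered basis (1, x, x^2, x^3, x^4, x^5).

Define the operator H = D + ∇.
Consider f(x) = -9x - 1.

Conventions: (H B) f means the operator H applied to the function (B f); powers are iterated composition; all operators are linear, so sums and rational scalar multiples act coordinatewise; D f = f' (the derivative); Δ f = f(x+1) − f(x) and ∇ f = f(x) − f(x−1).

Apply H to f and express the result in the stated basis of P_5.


D f = -9
∇ f = -9
(D + ∇) f = -18

g(x) = -18


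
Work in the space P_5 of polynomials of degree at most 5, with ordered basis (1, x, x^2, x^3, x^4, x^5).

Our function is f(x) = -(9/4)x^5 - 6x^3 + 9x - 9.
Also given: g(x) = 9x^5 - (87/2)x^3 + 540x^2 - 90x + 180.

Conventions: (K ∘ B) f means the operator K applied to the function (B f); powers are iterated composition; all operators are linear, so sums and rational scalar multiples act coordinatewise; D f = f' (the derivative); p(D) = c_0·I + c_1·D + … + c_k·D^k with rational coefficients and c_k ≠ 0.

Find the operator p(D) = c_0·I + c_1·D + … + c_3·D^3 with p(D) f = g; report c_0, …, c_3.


D^0 f = -(9/4)x^5 - 6x^3 + 9x - 9
D^1 f = -(45/4)x^4 - 18x^2 + 9
D^2 f = -45x^3 - 36x
D^3 f = -135x^2 - 36
matching coefficients of g against c_0 f + c_1 Df + … from the top degree down determines the c_i
solution: c_0 = -4, c_1 = 0, c_2 = 3/2, c_3 = -4

c_0 = -4, c_1 = 0, c_2 = 3/2, c_3 = -4


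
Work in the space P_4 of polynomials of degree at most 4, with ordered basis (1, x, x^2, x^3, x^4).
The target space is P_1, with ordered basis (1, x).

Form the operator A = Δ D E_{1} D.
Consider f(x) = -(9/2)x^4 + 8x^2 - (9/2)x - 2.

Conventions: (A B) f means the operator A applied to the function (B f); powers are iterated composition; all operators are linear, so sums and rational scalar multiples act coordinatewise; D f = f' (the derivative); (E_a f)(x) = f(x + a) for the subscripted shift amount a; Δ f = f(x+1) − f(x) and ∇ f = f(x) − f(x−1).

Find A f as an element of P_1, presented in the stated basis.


D f = -18x^3 + 16x - 9/2
E_{1} D f = -18x^3 - 54x^2 - 38x - 13/2
D E_{1} D f = -54x^2 - 108x - 38
Δ (D E_{1}) D f = -108x - 162

the image equals g(x) = -108x - 162


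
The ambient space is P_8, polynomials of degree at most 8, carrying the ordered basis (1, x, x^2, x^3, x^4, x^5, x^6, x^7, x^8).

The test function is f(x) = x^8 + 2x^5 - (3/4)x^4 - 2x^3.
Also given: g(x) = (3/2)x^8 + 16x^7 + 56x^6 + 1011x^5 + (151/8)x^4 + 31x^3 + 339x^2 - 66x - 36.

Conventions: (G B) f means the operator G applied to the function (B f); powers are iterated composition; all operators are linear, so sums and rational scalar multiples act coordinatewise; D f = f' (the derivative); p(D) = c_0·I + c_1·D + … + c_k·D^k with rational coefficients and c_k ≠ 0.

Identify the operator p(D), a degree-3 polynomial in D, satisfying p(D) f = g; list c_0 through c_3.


p(D) = (3/2)·I + 2·D + D^2 + 3·D^3, i.e. c_0 = 3/2, c_1 = 2, c_2 = 1, c_3 = 3

D^0 f = x^8 + 2x^5 - (3/4)x^4 - 2x^3
D^1 f = 8x^7 + 10x^4 - 3x^3 - 6x^2
D^2 f = 56x^6 + 40x^3 - 9x^2 - 12x
D^3 f = 336x^5 + 120x^2 - 18x - 12
matching coefficients of g against c_0 f + c_1 Df + … from the top degree down determines the c_i
solution: c_0 = 3/2, c_1 = 2, c_2 = 1, c_3 = 3


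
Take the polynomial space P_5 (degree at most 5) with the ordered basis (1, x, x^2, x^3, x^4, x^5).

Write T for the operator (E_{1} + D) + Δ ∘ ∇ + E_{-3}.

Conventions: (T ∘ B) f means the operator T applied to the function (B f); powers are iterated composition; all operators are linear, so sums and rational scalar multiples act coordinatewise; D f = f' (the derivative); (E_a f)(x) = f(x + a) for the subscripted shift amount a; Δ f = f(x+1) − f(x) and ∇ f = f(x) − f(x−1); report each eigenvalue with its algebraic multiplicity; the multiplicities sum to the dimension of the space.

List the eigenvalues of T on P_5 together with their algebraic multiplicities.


image of 1: 2
image of x: 2x - 1
image of x^2: 2x^2 - 2x + 12
image of x^3: 2x^3 - 3x^2 + 36x - 26
image of x^4: 2x^4 - 4x^3 + 72x^2 - 104x + 84
image of x^5: 2x^5 - 5x^4 + 120x^3 - 260x^2 + 420x - 242
the matrix is upper triangular; its diagonal is (2, 2, 2, 2, 2, 2)
for a triangular matrix the eigenvalues are the diagonal entries, with algebraic multiplicity their repetition count

λ = 2 (multiplicity 6)


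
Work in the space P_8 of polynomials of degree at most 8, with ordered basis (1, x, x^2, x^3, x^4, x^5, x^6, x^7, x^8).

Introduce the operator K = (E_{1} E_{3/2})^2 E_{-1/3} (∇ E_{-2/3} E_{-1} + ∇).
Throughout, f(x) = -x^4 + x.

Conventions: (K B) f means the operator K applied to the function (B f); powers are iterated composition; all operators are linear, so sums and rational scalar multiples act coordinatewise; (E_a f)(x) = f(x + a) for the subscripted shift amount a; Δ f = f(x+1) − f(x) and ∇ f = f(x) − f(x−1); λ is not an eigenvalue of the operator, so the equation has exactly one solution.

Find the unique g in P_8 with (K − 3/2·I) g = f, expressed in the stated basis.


the result is g(x) = (2/3)x^4 + (32/9)x^3 + (448/9)x^2 + (9550/27)x + 301928/243

write g with unknown coordinates in the stated basis and equate coefficients in (K − 3/2·I) g = f
solving from the highest basis element down gives g = (2/3)x^4 + (32/9)x^3 + (448/9)x^2 + (9550/27)x + 301928/243
check: K g = (16/3)x^3 + (224/3)x^2 + (4784/9)x + 150964/81
so K g − 3/2·g = -x^4 + x = f ✓


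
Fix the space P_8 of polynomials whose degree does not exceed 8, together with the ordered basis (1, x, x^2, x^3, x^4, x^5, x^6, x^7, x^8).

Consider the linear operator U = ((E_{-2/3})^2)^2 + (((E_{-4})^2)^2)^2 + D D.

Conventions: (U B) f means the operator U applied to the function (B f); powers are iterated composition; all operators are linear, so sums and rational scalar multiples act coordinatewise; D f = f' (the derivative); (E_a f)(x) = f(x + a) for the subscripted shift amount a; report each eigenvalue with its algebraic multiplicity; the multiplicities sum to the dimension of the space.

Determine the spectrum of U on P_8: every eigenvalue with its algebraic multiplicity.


λ = 2 (multiplicity 9)

image of 1: 2
image of x: 2x - 104/3
image of x^2: 2x^2 - (208/3)x + 9298/9
image of x^3: 2x^3 - 104x^2 + (9298/3)x - 885248/27
image of x^4: 2x^4 - (416/3)x^3 + (18596/3)x^2 - (3540992/27)x + 84938752/81
image of x^5: 2x^5 - (520/3)x^4 + (92980/9)x^3 - (8852480/27)x^2 + (424693760/81)x - 8153759744/243
image of x^6: 2x^6 - 208x^5 + (46490/3)x^4 - (17704960/27)x^3 + (424693760/27)x^2 - (16307519488/81)x + 782758051840/729
image of x^7: 2x^7 - (728/3)x^6 + (65086/3)x^5 - (30983680/27)x^4 + (2972856320/81)x^3 - (57076318208/81)x^2 + (5479306362880/729)x - 75144749907968/2187
image of x^8: 2x^8 - (832/3)x^7 + (260344/9)x^6 - (49573888/27)x^5 + (5945712640/81)x^4 - (456610545664/243)x^3 + (21917225451520/729)x^2 - (601157999263744/2187)x + 7213895806615552/6561
the matrix is upper triangular; its diagonal is (2, 2, 2, 2, 2, 2, 2, 2, 2)
for a triangular matrix the eigenvalues are the diagonal entries, with algebraic multiplicity their repetition count


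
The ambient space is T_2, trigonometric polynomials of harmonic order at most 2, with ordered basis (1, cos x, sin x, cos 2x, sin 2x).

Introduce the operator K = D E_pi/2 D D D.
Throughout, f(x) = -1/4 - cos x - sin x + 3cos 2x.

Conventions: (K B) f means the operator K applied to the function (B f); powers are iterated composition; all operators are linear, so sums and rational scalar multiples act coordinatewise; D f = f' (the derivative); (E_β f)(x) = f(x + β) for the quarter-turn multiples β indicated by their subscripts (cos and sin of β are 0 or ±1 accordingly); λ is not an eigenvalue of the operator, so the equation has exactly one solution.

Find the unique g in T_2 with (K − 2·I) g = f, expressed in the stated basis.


write g with unknown coordinates in the stated basis and equate coefficients in (K − 2·I) g = f
solving from the highest basis element down gives g = 1/8 + (3/5)cos x + (1/5)sin x - (1/6)cos 2x
check: K g = (1/5)cos x - (3/5)sin x + (8/3)cos 2x
so K g − 2·g = -1/4 - cos x - sin x + 3cos 2x = f ✓

the image equals g(x) = 1/8 + (3/5)cos x + (1/5)sin x - (1/6)cos 2x


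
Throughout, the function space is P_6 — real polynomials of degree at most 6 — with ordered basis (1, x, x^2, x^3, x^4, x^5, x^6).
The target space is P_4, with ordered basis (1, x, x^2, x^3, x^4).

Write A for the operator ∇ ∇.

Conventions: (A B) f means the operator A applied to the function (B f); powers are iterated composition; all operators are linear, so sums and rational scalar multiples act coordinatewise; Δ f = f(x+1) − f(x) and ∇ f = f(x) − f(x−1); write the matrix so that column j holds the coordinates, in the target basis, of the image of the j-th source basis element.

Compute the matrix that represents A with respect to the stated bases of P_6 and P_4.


the matrix is [[0, 0, 2, -6, 14, -30, 62]; [0, 0, 0, 6, -24, 70, -180]; [0, 0, 0, 0, 12, -60, 210]; [0, 0, 0, 0, 0, 20, -120]; [0, 0, 0, 0, 0, 0, 30]] (rows listed top to bottom)

image of 1: 0
image of x: 0
image of x^2: 2
image of x^3: 6x - 6
image of x^4: 12x^2 - 24x + 14
image of x^5: 20x^3 - 60x^2 + 70x - 30
image of x^6: 30x^4 - 120x^3 + 210x^2 - 180x + 62
each image's coordinates form column j of the matrix


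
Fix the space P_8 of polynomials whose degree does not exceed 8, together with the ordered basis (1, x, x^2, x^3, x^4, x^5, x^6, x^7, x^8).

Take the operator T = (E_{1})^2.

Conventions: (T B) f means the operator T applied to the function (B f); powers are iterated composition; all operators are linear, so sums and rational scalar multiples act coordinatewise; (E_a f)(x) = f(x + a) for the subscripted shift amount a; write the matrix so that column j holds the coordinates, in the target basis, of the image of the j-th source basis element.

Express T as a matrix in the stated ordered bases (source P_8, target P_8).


image of 1: 1
image of x: x + 2
image of x^2: x^2 + 4x + 4
image of x^3: x^3 + 6x^2 + 12x + 8
image of x^4: x^4 + 8x^3 + 24x^2 + 32x + 16
image of x^5: x^5 + 10x^4 + 40x^3 + 80x^2 + 80x + 32
image of x^6: x^6 + 12x^5 + 60x^4 + 160x^3 + 240x^2 + 192x + 64
image of x^7: x^7 + 14x^6 + 84x^5 + 280x^4 + 560x^3 + 672x^2 + 448x + 128
image of x^8: x^8 + 16x^7 + 112x^6 + 448x^5 + 1120x^4 + 1792x^3 + 1792x^2 + 1024x + 256
each image's coordinates form column j of the matrix

the matrix is [[1, 2, 4, 8, 16, 32, 64, 128, 256]; [0, 1, 4, 12, 32, 80, 192, 448, 1024]; [0, 0, 1, 6, 24, 80, 240, 672, 1792]; [0, 0, 0, 1, 8, 40, 160, 560, 1792]; [0, 0, 0, 0, 1, 10, 60, 280, 1120]; [0, 0, 0, 0, 0, 1, 12, 84, 448]; [0, 0, 0, 0, 0, 0, 1, 14, 112]; [0, 0, 0, 0, 0, 0, 0, 1, 16]; [0, 0, 0, 0, 0, 0, 0, 0, 1]] (rows listed top to bottom)


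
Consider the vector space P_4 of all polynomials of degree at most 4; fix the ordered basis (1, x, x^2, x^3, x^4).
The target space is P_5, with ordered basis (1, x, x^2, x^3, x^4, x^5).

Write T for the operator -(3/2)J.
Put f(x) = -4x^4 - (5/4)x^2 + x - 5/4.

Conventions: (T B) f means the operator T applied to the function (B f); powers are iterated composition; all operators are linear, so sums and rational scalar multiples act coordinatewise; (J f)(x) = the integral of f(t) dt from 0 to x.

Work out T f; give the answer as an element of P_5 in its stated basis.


the image equals g(x) = (6/5)x^5 + (5/8)x^3 - (3/4)x^2 + (15/8)x

J f = -(4/5)x^5 - (5/12)x^3 + (1/2)x^2 - (5/4)x
(-(3/2)J) f = (6/5)x^5 + (5/8)x^3 - (3/4)x^2 + (15/8)x


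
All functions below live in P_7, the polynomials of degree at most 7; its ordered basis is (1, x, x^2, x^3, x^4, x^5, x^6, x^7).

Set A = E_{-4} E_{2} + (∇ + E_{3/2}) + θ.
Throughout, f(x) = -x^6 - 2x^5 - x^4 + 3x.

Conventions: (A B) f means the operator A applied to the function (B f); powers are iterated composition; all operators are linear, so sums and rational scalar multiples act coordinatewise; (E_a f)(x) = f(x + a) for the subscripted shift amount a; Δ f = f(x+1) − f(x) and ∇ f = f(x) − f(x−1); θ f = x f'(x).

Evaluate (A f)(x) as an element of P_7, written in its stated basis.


the image equals g(x) = -8x^6 - 17x^5 - (359/4)x^4 - (69/2)x^3 - (4159/16)x^2 - (587/16)x - 2953/64

E_{2} f = -x^6 - 14x^5 - 81x^4 - 248x^3 - 424x^2 - 381x - 138
E_{-4} E_{2} f = -x^6 + 10x^5 - 41x^4 + 88x^3 - 104x^2 + 67x - 22
∇ f = -6x^5 + 5x^4 - 4x^3 + x^2 + 3
E_{3/2} f = -x^6 - 11x^5 - (199/4)x^4 - (237/2)x^3 - (2511/16)x^2 - (1707/16)x - 1737/64
(∇ + E_{3/2}) f = -x^6 - 17x^5 - (179/4)x^4 - (245/2)x^3 - (2495/16)x^2 - (1707/16)x - 1545/64
θ f = -6x^6 - 10x^5 - 4x^4 + 3x
(E_{-4} E_{2} + (∇ + E_{3/2}) + θ) f = -8x^6 - 17x^5 - (359/4)x^4 - (69/2)x^3 - (4159/16)x^2 - (587/16)x - 2953/64


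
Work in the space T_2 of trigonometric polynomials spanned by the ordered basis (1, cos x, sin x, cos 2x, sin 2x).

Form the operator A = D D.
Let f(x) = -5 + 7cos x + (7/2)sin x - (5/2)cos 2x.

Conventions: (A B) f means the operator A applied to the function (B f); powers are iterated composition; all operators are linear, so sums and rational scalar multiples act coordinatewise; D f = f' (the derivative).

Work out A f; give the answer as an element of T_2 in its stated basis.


the image equals g(x) = -7cos x - (7/2)sin x + 10cos 2x

D f = (7/2)cos x - 7sin x + 5sin 2x
D D f = -7cos x - (7/2)sin x + 10cos 2x


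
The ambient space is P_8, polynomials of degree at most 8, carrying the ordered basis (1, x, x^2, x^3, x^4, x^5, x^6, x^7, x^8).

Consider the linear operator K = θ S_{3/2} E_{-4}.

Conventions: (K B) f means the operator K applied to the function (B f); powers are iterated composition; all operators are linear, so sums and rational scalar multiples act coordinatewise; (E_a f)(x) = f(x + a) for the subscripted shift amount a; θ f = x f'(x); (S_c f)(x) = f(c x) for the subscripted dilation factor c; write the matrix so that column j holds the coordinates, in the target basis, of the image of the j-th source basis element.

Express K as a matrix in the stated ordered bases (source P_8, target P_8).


image of 1: 0
image of x: (3/2)x
image of x^2: (9/2)x^2 - 12x
image of x^3: (81/8)x^3 - 54x^2 + 72x
image of x^4: (81/4)x^4 - 162x^3 + 432x^2 - 384x
image of x^5: (1215/32)x^5 - 405x^4 + 1620x^3 - 2880x^2 + 1920x
image of x^6: (2187/32)x^6 - (3645/4)x^5 + 4860x^4 - 12960x^3 + 17280x^2 - 9216x
image of x^7: (15309/128)x^7 - (15309/8)x^6 + (25515/2)x^5 - 45360x^4 + 90720x^3 - 96768x^2 + 43008x
image of x^8: (6561/32)x^8 - (15309/4)x^7 + 30618x^6 - 136080x^5 + 362880x^4 - 580608x^3 + 516096x^2 - 196608x
each image's coordinates form column j of the matrix

the matrix is [[0, 0, 0, 0, 0, 0, 0, 0, 0]; [0, 3/2, -12, 72, -384, 1920, -9216, 43008, -196608]; [0, 0, 9/2, -54, 432, -2880, 17280, -96768, 516096]; [0, 0, 0, 81/8, -162, 1620, -12960, 90720, -580608]; [0, 0, 0, 0, 81/4, -405, 4860, -45360, 362880]; [0, 0, 0, 0, 0, 1215/32, -3645/4, 25515/2, -136080]; [0, 0, 0, 0, 0, 0, 2187/32, -15309/8, 30618]; [0, 0, 0, 0, 0, 0, 0, 15309/128, -15309/4]; [0, 0, 0, 0, 0, 0, 0, 0, 6561/32]] (rows listed top to bottom)


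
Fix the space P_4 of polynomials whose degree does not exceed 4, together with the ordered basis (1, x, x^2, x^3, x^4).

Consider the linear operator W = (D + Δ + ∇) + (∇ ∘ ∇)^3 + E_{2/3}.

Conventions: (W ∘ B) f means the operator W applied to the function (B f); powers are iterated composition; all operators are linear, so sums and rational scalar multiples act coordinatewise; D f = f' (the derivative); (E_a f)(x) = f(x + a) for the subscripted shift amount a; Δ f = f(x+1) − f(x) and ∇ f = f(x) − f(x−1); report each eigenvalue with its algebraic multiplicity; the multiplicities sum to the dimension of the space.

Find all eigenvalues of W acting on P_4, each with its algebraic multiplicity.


image of 1: 1
image of x: x + 11/3
image of x^2: x^2 + (22/3)x + 4/9
image of x^3: x^3 + 11x^2 + (4/3)x + 62/27
image of x^4: x^4 + (44/3)x^3 + (8/3)x^2 + (248/27)x + 16/81
the matrix is upper triangular; its diagonal is (1, 1, 1, 1, 1)
for a triangular matrix the eigenvalues are the diagonal entries, with algebraic multiplicity their repetition count

λ = 1 (multiplicity 5)


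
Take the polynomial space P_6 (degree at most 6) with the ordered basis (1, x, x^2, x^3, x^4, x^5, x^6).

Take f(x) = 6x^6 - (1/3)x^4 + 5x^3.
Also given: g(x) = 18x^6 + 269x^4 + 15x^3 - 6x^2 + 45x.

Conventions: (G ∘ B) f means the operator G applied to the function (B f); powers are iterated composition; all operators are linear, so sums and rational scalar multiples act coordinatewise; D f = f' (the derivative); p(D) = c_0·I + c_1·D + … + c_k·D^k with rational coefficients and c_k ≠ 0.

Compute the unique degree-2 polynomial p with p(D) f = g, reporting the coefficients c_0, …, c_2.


D^0 f = 6x^6 - (1/3)x^4 + 5x^3
D^1 f = 36x^5 - (4/3)x^3 + 15x^2
D^2 f = 180x^4 - 4x^2 + 30x
matching coefficients of g against c_0 f + c_1 Df + … from the top degree down determines the c_i
solution: c_0 = 3, c_1 = 0, c_2 = 3/2

p(D) = 3·I + (3/2)·D^2, i.e. c_0 = 3, c_1 = 0, c_2 = 3/2


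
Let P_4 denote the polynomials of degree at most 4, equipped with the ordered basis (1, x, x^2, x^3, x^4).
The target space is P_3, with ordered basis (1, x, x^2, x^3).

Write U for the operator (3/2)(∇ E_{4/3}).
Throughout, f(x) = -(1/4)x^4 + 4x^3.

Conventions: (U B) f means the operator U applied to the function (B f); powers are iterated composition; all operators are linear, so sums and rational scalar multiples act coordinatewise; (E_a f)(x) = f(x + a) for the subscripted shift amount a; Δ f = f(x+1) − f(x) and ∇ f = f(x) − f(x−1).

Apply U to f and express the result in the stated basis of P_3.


E_{4/3} f = -(1/4)x^4 + (8/3)x^3 + (40/3)x^2 + (512/27)x + 704/81
∇ E_{4/3} f = -x^3 + (19/2)x^2 + (53/3)x + 923/108
((3/2)(∇ E_{4/3})) f = -(3/2)x^3 + (57/4)x^2 + (53/2)x + 923/72

g(x) = -(3/2)x^3 + (57/4)x^2 + (53/2)x + 923/72


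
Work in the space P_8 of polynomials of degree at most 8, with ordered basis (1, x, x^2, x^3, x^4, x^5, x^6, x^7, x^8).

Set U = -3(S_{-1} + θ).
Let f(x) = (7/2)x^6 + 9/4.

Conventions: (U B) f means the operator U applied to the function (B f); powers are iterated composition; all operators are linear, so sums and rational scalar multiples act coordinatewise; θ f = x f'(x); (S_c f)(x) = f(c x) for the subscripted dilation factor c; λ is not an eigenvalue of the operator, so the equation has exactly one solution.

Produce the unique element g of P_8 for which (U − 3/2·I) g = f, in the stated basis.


the result is g(x) = -(7/45)x^6 - 1/2

write g with unknown coordinates in the stated basis and equate coefficients in (U − 3/2·I) g = f
solving from the highest basis element down gives g = -(7/45)x^6 - 1/2
check: U g = (49/15)x^6 + 3/2
so U g − 3/2·g = (7/2)x^6 + 9/4 = f ✓


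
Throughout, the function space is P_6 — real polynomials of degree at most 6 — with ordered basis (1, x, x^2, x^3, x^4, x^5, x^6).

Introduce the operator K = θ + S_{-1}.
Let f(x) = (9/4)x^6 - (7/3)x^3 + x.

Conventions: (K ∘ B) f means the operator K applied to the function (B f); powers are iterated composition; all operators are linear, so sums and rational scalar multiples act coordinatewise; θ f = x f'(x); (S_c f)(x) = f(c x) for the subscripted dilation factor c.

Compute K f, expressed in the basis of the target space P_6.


θ f = (27/2)x^6 - 7x^3 + x
S_{-1} f = (9/4)x^6 + (7/3)x^3 - x
(θ + S_{-1}) f = (63/4)x^6 - (14/3)x^3

g(x) = (63/4)x^6 - (14/3)x^3


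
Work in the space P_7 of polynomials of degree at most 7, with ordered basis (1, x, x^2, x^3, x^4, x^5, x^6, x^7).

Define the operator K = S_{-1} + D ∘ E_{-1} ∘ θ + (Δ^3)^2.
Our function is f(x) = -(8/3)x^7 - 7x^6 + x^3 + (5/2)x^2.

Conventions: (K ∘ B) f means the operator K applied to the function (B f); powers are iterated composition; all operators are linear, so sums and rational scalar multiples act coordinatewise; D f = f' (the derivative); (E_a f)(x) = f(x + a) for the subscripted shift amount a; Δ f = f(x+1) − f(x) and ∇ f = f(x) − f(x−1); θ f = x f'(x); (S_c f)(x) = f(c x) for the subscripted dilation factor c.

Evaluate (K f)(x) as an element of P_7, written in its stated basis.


g(x) = (8/3)x^7 - (413/3)x^6 + 532x^5 - 700x^4 + (277/3)x^3 + (1143/2)x^2 - 13924x - 135719/3

S_{-1} f = (8/3)x^7 - 7x^6 - x^3 + (5/2)x^2
θ f = -(56/3)x^7 - 42x^6 + 3x^3 + 5x^2
E_{-1} θ f = -(56/3)x^7 + (266/3)x^6 - 140x^5 + (70/3)x^4 + (569/3)x^3 - 242x^2 + (361/3)x - 64/3
D (E_{-1} ∘ θ) f = -(392/3)x^6 + 532x^5 - 700x^4 + (280/3)x^3 + 569x^2 - 484x + 361/3
Δ f = -(56/3)x^6 - 98x^5 - (595/3)x^4 - (700/3)x^3 - 158x^2 - (158/3)x - 37/6
Δ Δ f = -112x^5 - 770x^4 - (6440/3)x^3 - 3150x^2 - (7234/3)x - 759
Δ Δ Δ f = -560x^4 - 4200x^3 - 12180x^2 - 16380x - 8590
Δ Δ^3 f = -2240x^3 - 15960x^2 - 39200x - 33320
Δ Δ Δ^3 f = -6720x^2 - 38640x - 57400
Δ Δ Δ Δ^3 f = -13440x - 45360
(S_{-1} + D ∘ E_{-1} ∘ θ + (Δ^3)^2) f = (8/3)x^7 - (413/3)x^6 + 532x^5 - 700x^4 + (277/3)x^3 + (1143/2)x^2 - 13924x - 135719/3


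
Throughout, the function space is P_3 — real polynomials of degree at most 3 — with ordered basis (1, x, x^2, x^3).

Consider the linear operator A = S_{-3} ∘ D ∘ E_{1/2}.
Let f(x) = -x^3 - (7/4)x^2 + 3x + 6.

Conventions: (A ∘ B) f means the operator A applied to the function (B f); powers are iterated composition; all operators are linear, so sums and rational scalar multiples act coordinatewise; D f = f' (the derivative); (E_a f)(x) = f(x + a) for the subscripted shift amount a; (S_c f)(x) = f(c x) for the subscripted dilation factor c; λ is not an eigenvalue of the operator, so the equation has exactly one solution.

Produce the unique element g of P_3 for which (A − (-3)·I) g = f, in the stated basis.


the image equals g(x) = -(1/3)x^3 + (29/12)x^2 + (29/6)x - 1/3

write g with unknown coordinates in the stated basis and equate coefficients in (A − (-3)·I) g = f
solving from the highest basis element down gives g = -(1/3)x^3 + (29/12)x^2 + (29/6)x - 1/3
check: A g = -9x^2 - (23/2)x + 7
so A g − (-3)·g = -x^3 - (7/4)x^2 + 3x + 6 = f ✓


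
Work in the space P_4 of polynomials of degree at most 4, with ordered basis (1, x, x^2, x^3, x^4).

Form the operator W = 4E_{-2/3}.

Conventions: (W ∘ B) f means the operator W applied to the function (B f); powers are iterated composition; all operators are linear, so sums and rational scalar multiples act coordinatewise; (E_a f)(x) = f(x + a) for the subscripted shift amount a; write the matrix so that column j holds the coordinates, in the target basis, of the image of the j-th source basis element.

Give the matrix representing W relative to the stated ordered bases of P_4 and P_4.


image of 1: 4
image of x: 4x - 8/3
image of x^2: 4x^2 - (16/3)x + 16/9
image of x^3: 4x^3 - 8x^2 + (16/3)x - 32/27
image of x^4: 4x^4 - (32/3)x^3 + (32/3)x^2 - (128/27)x + 64/81
each image's coordinates form column j of the matrix

the matrix is [[4, -8/3, 16/9, -32/27, 64/81]; [0, 4, -16/3, 16/3, -128/27]; [0, 0, 4, -8, 32/3]; [0, 0, 0, 4, -32/3]; [0, 0, 0, 0, 4]] (rows listed top to bottom)


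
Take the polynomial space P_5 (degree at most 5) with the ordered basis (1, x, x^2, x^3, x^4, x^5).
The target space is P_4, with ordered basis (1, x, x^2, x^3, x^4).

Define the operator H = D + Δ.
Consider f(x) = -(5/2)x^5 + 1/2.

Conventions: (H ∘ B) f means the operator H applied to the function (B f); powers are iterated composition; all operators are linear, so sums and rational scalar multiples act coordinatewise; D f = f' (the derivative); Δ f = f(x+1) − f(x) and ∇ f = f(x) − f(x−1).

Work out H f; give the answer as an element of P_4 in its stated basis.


D f = -(25/2)x^4
Δ f = -(25/2)x^4 - 25x^3 - 25x^2 - (25/2)x - 5/2
(D + Δ) f = -25x^4 - 25x^3 - 25x^2 - (25/2)x - 5/2

g(x) = -25x^4 - 25x^3 - 25x^2 - (25/2)x - 5/2


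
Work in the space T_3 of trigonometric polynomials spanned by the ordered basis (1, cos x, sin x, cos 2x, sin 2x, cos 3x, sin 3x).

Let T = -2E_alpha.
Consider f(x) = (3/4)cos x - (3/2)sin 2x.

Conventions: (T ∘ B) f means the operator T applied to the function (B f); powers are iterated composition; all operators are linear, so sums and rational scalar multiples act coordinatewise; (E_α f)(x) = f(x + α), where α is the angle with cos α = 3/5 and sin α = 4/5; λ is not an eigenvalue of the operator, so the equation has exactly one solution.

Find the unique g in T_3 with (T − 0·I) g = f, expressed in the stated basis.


write g with unknown coordinates in the stated basis and equate coefficients in (T − 0·I) g = f
solving from the highest basis element down gives g = -(9/40)cos x - (3/10)sin x - (18/25)cos 2x - (21/100)sin 2x
check: T g = (3/4)cos x - (3/2)sin 2x
so T g − 0·g = (3/4)cos x - (3/2)sin 2x = f ✓

the image equals g(x) = -(9/40)cos x - (3/10)sin x - (18/25)cos 2x - (21/100)sin 2x


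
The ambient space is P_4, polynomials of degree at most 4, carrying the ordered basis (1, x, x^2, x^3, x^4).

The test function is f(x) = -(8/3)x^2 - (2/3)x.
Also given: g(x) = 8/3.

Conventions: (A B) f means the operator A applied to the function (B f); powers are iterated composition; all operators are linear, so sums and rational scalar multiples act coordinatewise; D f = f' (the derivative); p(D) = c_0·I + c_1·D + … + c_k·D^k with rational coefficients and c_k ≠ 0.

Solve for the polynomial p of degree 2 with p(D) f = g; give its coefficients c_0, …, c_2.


p(D) = -(1/2)·D^2, i.e. c_0 = 0, c_1 = 0, c_2 = -1/2

D^0 f = -(8/3)x^2 - (2/3)x
D^1 f = -(16/3)x - 2/3
D^2 f = -16/3
matching coefficients of g against c_0 f + c_1 Df + … from the top degree down determines the c_i
solution: c_0 = 0, c_1 = 0, c_2 = -1/2
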